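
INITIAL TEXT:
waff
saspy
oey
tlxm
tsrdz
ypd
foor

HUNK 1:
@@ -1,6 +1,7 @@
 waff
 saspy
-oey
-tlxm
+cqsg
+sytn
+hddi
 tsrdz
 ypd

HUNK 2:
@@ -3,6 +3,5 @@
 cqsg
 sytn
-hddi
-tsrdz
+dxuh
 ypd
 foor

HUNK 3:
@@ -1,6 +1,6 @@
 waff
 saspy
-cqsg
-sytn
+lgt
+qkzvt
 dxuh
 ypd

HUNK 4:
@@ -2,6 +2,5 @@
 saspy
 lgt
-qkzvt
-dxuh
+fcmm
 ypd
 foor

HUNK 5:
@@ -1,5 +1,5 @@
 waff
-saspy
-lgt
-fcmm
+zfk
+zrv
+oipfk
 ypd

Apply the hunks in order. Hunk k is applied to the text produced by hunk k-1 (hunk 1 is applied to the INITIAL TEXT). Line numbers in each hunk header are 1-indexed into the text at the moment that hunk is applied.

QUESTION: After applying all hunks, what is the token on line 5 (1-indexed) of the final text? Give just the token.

Answer: ypd

Derivation:
Hunk 1: at line 1 remove [oey,tlxm] add [cqsg,sytn,hddi] -> 8 lines: waff saspy cqsg sytn hddi tsrdz ypd foor
Hunk 2: at line 3 remove [hddi,tsrdz] add [dxuh] -> 7 lines: waff saspy cqsg sytn dxuh ypd foor
Hunk 3: at line 1 remove [cqsg,sytn] add [lgt,qkzvt] -> 7 lines: waff saspy lgt qkzvt dxuh ypd foor
Hunk 4: at line 2 remove [qkzvt,dxuh] add [fcmm] -> 6 lines: waff saspy lgt fcmm ypd foor
Hunk 5: at line 1 remove [saspy,lgt,fcmm] add [zfk,zrv,oipfk] -> 6 lines: waff zfk zrv oipfk ypd foor
Final line 5: ypd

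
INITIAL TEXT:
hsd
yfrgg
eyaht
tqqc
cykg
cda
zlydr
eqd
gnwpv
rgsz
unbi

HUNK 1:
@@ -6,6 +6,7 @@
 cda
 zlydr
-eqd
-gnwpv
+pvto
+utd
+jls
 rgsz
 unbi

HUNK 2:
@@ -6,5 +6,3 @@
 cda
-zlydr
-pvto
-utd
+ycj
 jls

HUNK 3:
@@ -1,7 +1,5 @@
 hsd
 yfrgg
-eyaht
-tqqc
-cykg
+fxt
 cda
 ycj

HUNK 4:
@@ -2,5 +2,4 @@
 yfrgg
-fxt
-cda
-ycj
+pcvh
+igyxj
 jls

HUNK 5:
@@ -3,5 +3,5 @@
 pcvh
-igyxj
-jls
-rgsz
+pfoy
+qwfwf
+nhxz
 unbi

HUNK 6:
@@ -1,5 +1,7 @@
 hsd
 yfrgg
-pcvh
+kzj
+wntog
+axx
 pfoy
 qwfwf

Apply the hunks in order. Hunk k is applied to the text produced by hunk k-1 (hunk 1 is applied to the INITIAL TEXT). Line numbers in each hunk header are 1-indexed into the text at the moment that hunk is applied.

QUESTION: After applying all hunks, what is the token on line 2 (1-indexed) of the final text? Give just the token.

Hunk 1: at line 6 remove [eqd,gnwpv] add [pvto,utd,jls] -> 12 lines: hsd yfrgg eyaht tqqc cykg cda zlydr pvto utd jls rgsz unbi
Hunk 2: at line 6 remove [zlydr,pvto,utd] add [ycj] -> 10 lines: hsd yfrgg eyaht tqqc cykg cda ycj jls rgsz unbi
Hunk 3: at line 1 remove [eyaht,tqqc,cykg] add [fxt] -> 8 lines: hsd yfrgg fxt cda ycj jls rgsz unbi
Hunk 4: at line 2 remove [fxt,cda,ycj] add [pcvh,igyxj] -> 7 lines: hsd yfrgg pcvh igyxj jls rgsz unbi
Hunk 5: at line 3 remove [igyxj,jls,rgsz] add [pfoy,qwfwf,nhxz] -> 7 lines: hsd yfrgg pcvh pfoy qwfwf nhxz unbi
Hunk 6: at line 1 remove [pcvh] add [kzj,wntog,axx] -> 9 lines: hsd yfrgg kzj wntog axx pfoy qwfwf nhxz unbi
Final line 2: yfrgg

Answer: yfrgg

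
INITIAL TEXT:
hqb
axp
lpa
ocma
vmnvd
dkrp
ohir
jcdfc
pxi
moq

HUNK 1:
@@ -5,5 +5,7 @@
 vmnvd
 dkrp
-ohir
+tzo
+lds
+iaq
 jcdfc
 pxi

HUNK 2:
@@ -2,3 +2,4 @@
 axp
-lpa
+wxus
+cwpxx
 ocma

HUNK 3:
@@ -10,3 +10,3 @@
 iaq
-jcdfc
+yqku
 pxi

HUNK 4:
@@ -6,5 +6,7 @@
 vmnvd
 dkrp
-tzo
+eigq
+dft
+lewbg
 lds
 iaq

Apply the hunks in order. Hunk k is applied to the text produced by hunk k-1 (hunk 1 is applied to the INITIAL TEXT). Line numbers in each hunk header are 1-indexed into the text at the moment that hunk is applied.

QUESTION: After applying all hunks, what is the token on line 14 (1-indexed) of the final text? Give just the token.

Answer: pxi

Derivation:
Hunk 1: at line 5 remove [ohir] add [tzo,lds,iaq] -> 12 lines: hqb axp lpa ocma vmnvd dkrp tzo lds iaq jcdfc pxi moq
Hunk 2: at line 2 remove [lpa] add [wxus,cwpxx] -> 13 lines: hqb axp wxus cwpxx ocma vmnvd dkrp tzo lds iaq jcdfc pxi moq
Hunk 3: at line 10 remove [jcdfc] add [yqku] -> 13 lines: hqb axp wxus cwpxx ocma vmnvd dkrp tzo lds iaq yqku pxi moq
Hunk 4: at line 6 remove [tzo] add [eigq,dft,lewbg] -> 15 lines: hqb axp wxus cwpxx ocma vmnvd dkrp eigq dft lewbg lds iaq yqku pxi moq
Final line 14: pxi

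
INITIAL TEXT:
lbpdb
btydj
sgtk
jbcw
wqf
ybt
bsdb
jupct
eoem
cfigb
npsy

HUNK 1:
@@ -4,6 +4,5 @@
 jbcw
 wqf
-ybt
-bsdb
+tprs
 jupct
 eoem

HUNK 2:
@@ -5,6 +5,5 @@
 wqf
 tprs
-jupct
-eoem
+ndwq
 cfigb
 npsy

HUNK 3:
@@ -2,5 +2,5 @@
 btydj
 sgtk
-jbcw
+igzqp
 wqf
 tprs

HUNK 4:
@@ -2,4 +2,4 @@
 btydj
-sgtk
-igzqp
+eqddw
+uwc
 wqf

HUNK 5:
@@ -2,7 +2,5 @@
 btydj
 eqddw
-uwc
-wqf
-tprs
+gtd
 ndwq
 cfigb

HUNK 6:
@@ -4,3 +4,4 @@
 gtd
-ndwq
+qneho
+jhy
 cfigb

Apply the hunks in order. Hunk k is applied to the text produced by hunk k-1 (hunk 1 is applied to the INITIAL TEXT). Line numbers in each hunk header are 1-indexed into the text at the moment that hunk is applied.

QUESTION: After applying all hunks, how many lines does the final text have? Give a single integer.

Hunk 1: at line 4 remove [ybt,bsdb] add [tprs] -> 10 lines: lbpdb btydj sgtk jbcw wqf tprs jupct eoem cfigb npsy
Hunk 2: at line 5 remove [jupct,eoem] add [ndwq] -> 9 lines: lbpdb btydj sgtk jbcw wqf tprs ndwq cfigb npsy
Hunk 3: at line 2 remove [jbcw] add [igzqp] -> 9 lines: lbpdb btydj sgtk igzqp wqf tprs ndwq cfigb npsy
Hunk 4: at line 2 remove [sgtk,igzqp] add [eqddw,uwc] -> 9 lines: lbpdb btydj eqddw uwc wqf tprs ndwq cfigb npsy
Hunk 5: at line 2 remove [uwc,wqf,tprs] add [gtd] -> 7 lines: lbpdb btydj eqddw gtd ndwq cfigb npsy
Hunk 6: at line 4 remove [ndwq] add [qneho,jhy] -> 8 lines: lbpdb btydj eqddw gtd qneho jhy cfigb npsy
Final line count: 8

Answer: 8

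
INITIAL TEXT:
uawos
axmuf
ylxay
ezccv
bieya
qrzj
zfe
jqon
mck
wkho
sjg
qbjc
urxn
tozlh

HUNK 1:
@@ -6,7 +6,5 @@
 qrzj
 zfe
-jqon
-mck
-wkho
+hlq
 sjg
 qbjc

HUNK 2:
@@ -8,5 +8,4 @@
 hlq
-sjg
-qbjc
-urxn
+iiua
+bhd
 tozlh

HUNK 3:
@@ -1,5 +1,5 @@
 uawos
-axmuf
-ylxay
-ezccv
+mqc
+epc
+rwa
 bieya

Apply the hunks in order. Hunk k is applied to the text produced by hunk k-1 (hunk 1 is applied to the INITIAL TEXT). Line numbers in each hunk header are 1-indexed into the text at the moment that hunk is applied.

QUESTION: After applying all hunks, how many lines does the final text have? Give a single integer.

Answer: 11

Derivation:
Hunk 1: at line 6 remove [jqon,mck,wkho] add [hlq] -> 12 lines: uawos axmuf ylxay ezccv bieya qrzj zfe hlq sjg qbjc urxn tozlh
Hunk 2: at line 8 remove [sjg,qbjc,urxn] add [iiua,bhd] -> 11 lines: uawos axmuf ylxay ezccv bieya qrzj zfe hlq iiua bhd tozlh
Hunk 3: at line 1 remove [axmuf,ylxay,ezccv] add [mqc,epc,rwa] -> 11 lines: uawos mqc epc rwa bieya qrzj zfe hlq iiua bhd tozlh
Final line count: 11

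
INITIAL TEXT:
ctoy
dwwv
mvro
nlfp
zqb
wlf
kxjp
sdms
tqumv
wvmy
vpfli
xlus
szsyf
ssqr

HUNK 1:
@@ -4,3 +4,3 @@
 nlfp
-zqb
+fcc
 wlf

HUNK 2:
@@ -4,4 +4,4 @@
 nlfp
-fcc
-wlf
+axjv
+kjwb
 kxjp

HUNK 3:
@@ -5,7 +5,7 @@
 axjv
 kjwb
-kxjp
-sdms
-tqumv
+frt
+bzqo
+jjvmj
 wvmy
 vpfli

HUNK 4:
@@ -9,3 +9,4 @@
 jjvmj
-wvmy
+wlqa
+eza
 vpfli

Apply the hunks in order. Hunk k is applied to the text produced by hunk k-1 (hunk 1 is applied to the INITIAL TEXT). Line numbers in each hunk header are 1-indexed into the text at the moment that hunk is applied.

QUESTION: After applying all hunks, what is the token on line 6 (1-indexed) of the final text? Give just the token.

Answer: kjwb

Derivation:
Hunk 1: at line 4 remove [zqb] add [fcc] -> 14 lines: ctoy dwwv mvro nlfp fcc wlf kxjp sdms tqumv wvmy vpfli xlus szsyf ssqr
Hunk 2: at line 4 remove [fcc,wlf] add [axjv,kjwb] -> 14 lines: ctoy dwwv mvro nlfp axjv kjwb kxjp sdms tqumv wvmy vpfli xlus szsyf ssqr
Hunk 3: at line 5 remove [kxjp,sdms,tqumv] add [frt,bzqo,jjvmj] -> 14 lines: ctoy dwwv mvro nlfp axjv kjwb frt bzqo jjvmj wvmy vpfli xlus szsyf ssqr
Hunk 4: at line 9 remove [wvmy] add [wlqa,eza] -> 15 lines: ctoy dwwv mvro nlfp axjv kjwb frt bzqo jjvmj wlqa eza vpfli xlus szsyf ssqr
Final line 6: kjwb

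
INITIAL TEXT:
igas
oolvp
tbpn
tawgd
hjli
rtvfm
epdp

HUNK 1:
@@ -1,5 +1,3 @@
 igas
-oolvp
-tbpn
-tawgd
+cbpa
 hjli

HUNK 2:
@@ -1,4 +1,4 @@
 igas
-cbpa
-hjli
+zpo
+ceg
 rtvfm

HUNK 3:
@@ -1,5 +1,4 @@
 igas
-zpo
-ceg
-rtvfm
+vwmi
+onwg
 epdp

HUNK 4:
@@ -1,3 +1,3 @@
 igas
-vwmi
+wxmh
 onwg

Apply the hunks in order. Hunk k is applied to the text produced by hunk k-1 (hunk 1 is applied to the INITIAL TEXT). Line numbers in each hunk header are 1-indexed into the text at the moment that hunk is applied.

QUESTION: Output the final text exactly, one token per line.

Answer: igas
wxmh
onwg
epdp

Derivation:
Hunk 1: at line 1 remove [oolvp,tbpn,tawgd] add [cbpa] -> 5 lines: igas cbpa hjli rtvfm epdp
Hunk 2: at line 1 remove [cbpa,hjli] add [zpo,ceg] -> 5 lines: igas zpo ceg rtvfm epdp
Hunk 3: at line 1 remove [zpo,ceg,rtvfm] add [vwmi,onwg] -> 4 lines: igas vwmi onwg epdp
Hunk 4: at line 1 remove [vwmi] add [wxmh] -> 4 lines: igas wxmh onwg epdp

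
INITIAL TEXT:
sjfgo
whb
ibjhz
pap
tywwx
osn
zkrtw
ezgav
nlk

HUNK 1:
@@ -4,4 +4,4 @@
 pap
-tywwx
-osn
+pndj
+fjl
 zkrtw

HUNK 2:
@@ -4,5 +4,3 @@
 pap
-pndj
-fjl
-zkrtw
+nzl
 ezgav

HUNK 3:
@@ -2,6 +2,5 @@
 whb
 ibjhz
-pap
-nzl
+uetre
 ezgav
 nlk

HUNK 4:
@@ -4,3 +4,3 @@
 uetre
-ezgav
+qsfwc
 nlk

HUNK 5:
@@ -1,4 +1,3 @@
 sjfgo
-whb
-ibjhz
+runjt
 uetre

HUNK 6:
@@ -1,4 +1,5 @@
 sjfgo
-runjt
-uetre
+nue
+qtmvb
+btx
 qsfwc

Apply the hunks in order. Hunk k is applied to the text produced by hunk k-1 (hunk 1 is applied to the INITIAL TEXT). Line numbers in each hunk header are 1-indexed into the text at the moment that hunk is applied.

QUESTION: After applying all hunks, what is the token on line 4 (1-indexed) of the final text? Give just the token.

Answer: btx

Derivation:
Hunk 1: at line 4 remove [tywwx,osn] add [pndj,fjl] -> 9 lines: sjfgo whb ibjhz pap pndj fjl zkrtw ezgav nlk
Hunk 2: at line 4 remove [pndj,fjl,zkrtw] add [nzl] -> 7 lines: sjfgo whb ibjhz pap nzl ezgav nlk
Hunk 3: at line 2 remove [pap,nzl] add [uetre] -> 6 lines: sjfgo whb ibjhz uetre ezgav nlk
Hunk 4: at line 4 remove [ezgav] add [qsfwc] -> 6 lines: sjfgo whb ibjhz uetre qsfwc nlk
Hunk 5: at line 1 remove [whb,ibjhz] add [runjt] -> 5 lines: sjfgo runjt uetre qsfwc nlk
Hunk 6: at line 1 remove [runjt,uetre] add [nue,qtmvb,btx] -> 6 lines: sjfgo nue qtmvb btx qsfwc nlk
Final line 4: btx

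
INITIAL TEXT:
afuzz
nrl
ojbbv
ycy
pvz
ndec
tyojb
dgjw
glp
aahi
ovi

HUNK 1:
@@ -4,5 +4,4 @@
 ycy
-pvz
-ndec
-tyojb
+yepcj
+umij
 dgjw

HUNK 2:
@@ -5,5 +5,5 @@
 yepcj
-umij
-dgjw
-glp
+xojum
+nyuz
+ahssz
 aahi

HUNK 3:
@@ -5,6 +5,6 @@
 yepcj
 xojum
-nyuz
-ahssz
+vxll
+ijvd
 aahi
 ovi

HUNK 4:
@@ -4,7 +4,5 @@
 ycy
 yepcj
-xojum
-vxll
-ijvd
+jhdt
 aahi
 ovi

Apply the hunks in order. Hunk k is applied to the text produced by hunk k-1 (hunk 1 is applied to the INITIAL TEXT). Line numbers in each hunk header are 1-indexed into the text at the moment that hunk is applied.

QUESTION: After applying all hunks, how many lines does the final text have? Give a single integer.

Answer: 8

Derivation:
Hunk 1: at line 4 remove [pvz,ndec,tyojb] add [yepcj,umij] -> 10 lines: afuzz nrl ojbbv ycy yepcj umij dgjw glp aahi ovi
Hunk 2: at line 5 remove [umij,dgjw,glp] add [xojum,nyuz,ahssz] -> 10 lines: afuzz nrl ojbbv ycy yepcj xojum nyuz ahssz aahi ovi
Hunk 3: at line 5 remove [nyuz,ahssz] add [vxll,ijvd] -> 10 lines: afuzz nrl ojbbv ycy yepcj xojum vxll ijvd aahi ovi
Hunk 4: at line 4 remove [xojum,vxll,ijvd] add [jhdt] -> 8 lines: afuzz nrl ojbbv ycy yepcj jhdt aahi ovi
Final line count: 8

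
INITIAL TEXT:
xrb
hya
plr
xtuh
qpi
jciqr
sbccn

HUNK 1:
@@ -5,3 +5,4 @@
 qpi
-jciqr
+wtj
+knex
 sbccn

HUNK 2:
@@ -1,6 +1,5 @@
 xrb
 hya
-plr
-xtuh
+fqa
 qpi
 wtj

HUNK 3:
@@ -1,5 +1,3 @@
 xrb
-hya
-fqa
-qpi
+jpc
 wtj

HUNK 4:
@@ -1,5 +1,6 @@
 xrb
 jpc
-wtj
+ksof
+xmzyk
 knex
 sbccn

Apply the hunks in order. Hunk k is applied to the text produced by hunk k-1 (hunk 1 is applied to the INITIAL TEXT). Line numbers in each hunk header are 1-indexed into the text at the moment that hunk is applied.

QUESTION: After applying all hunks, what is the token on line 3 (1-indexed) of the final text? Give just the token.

Hunk 1: at line 5 remove [jciqr] add [wtj,knex] -> 8 lines: xrb hya plr xtuh qpi wtj knex sbccn
Hunk 2: at line 1 remove [plr,xtuh] add [fqa] -> 7 lines: xrb hya fqa qpi wtj knex sbccn
Hunk 3: at line 1 remove [hya,fqa,qpi] add [jpc] -> 5 lines: xrb jpc wtj knex sbccn
Hunk 4: at line 1 remove [wtj] add [ksof,xmzyk] -> 6 lines: xrb jpc ksof xmzyk knex sbccn
Final line 3: ksof

Answer: ksof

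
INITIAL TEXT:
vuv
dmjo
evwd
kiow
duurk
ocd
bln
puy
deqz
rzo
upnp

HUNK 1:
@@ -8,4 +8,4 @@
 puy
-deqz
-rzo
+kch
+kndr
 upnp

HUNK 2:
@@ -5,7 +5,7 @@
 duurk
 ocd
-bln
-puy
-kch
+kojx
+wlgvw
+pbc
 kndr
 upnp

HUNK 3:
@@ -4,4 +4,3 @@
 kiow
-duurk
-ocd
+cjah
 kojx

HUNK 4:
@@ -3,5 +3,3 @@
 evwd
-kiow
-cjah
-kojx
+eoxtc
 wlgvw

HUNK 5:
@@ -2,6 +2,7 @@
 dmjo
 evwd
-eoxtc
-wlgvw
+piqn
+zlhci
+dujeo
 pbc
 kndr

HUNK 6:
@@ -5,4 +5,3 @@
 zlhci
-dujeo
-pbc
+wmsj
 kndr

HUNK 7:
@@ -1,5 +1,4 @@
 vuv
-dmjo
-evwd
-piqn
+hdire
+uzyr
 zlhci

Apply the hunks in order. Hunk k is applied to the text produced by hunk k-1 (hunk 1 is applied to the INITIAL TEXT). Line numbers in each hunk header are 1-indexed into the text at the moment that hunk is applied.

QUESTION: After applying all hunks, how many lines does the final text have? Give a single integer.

Answer: 7

Derivation:
Hunk 1: at line 8 remove [deqz,rzo] add [kch,kndr] -> 11 lines: vuv dmjo evwd kiow duurk ocd bln puy kch kndr upnp
Hunk 2: at line 5 remove [bln,puy,kch] add [kojx,wlgvw,pbc] -> 11 lines: vuv dmjo evwd kiow duurk ocd kojx wlgvw pbc kndr upnp
Hunk 3: at line 4 remove [duurk,ocd] add [cjah] -> 10 lines: vuv dmjo evwd kiow cjah kojx wlgvw pbc kndr upnp
Hunk 4: at line 3 remove [kiow,cjah,kojx] add [eoxtc] -> 8 lines: vuv dmjo evwd eoxtc wlgvw pbc kndr upnp
Hunk 5: at line 2 remove [eoxtc,wlgvw] add [piqn,zlhci,dujeo] -> 9 lines: vuv dmjo evwd piqn zlhci dujeo pbc kndr upnp
Hunk 6: at line 5 remove [dujeo,pbc] add [wmsj] -> 8 lines: vuv dmjo evwd piqn zlhci wmsj kndr upnp
Hunk 7: at line 1 remove [dmjo,evwd,piqn] add [hdire,uzyr] -> 7 lines: vuv hdire uzyr zlhci wmsj kndr upnp
Final line count: 7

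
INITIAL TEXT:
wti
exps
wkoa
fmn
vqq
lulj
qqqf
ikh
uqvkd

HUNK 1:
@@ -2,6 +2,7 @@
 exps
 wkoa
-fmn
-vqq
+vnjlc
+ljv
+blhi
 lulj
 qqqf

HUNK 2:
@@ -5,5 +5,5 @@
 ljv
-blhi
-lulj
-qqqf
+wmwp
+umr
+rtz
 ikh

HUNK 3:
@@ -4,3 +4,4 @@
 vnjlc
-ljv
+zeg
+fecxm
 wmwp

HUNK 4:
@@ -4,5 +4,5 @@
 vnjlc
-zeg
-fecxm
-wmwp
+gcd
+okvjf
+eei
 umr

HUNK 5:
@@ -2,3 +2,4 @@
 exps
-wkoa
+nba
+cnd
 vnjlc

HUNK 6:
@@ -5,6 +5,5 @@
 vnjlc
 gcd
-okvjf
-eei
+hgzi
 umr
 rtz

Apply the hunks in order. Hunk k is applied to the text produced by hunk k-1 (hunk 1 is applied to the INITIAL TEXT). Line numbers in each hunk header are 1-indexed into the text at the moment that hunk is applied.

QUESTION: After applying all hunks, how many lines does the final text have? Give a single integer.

Hunk 1: at line 2 remove [fmn,vqq] add [vnjlc,ljv,blhi] -> 10 lines: wti exps wkoa vnjlc ljv blhi lulj qqqf ikh uqvkd
Hunk 2: at line 5 remove [blhi,lulj,qqqf] add [wmwp,umr,rtz] -> 10 lines: wti exps wkoa vnjlc ljv wmwp umr rtz ikh uqvkd
Hunk 3: at line 4 remove [ljv] add [zeg,fecxm] -> 11 lines: wti exps wkoa vnjlc zeg fecxm wmwp umr rtz ikh uqvkd
Hunk 4: at line 4 remove [zeg,fecxm,wmwp] add [gcd,okvjf,eei] -> 11 lines: wti exps wkoa vnjlc gcd okvjf eei umr rtz ikh uqvkd
Hunk 5: at line 2 remove [wkoa] add [nba,cnd] -> 12 lines: wti exps nba cnd vnjlc gcd okvjf eei umr rtz ikh uqvkd
Hunk 6: at line 5 remove [okvjf,eei] add [hgzi] -> 11 lines: wti exps nba cnd vnjlc gcd hgzi umr rtz ikh uqvkd
Final line count: 11

Answer: 11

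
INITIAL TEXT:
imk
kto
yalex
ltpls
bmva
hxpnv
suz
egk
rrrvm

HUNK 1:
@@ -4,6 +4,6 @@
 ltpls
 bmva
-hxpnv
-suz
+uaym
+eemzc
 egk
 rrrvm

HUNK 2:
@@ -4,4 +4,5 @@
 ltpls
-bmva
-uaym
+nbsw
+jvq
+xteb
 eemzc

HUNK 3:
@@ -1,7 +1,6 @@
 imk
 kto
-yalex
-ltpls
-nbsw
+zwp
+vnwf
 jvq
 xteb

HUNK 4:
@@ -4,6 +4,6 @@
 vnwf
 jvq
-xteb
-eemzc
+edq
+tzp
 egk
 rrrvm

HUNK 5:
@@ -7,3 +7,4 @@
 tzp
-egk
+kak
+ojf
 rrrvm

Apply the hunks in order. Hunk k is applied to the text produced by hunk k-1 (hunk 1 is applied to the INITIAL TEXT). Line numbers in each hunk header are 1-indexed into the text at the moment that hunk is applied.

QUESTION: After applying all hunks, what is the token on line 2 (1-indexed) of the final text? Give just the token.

Hunk 1: at line 4 remove [hxpnv,suz] add [uaym,eemzc] -> 9 lines: imk kto yalex ltpls bmva uaym eemzc egk rrrvm
Hunk 2: at line 4 remove [bmva,uaym] add [nbsw,jvq,xteb] -> 10 lines: imk kto yalex ltpls nbsw jvq xteb eemzc egk rrrvm
Hunk 3: at line 1 remove [yalex,ltpls,nbsw] add [zwp,vnwf] -> 9 lines: imk kto zwp vnwf jvq xteb eemzc egk rrrvm
Hunk 4: at line 4 remove [xteb,eemzc] add [edq,tzp] -> 9 lines: imk kto zwp vnwf jvq edq tzp egk rrrvm
Hunk 5: at line 7 remove [egk] add [kak,ojf] -> 10 lines: imk kto zwp vnwf jvq edq tzp kak ojf rrrvm
Final line 2: kto

Answer: kto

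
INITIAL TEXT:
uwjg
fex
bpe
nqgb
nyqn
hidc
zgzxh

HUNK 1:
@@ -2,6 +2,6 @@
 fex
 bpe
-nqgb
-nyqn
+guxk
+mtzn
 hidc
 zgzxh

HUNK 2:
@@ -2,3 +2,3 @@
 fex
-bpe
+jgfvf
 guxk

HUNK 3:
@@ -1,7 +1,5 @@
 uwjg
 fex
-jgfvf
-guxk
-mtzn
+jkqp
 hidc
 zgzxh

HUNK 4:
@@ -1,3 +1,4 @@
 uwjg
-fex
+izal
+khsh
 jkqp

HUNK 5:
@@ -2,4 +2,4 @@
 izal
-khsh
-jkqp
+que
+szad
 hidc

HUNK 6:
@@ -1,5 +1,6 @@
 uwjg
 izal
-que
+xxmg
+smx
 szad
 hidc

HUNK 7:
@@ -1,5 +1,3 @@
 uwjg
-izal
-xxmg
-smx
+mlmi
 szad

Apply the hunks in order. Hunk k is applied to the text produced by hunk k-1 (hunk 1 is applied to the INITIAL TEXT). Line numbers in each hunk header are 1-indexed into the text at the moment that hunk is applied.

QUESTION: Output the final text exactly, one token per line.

Hunk 1: at line 2 remove [nqgb,nyqn] add [guxk,mtzn] -> 7 lines: uwjg fex bpe guxk mtzn hidc zgzxh
Hunk 2: at line 2 remove [bpe] add [jgfvf] -> 7 lines: uwjg fex jgfvf guxk mtzn hidc zgzxh
Hunk 3: at line 1 remove [jgfvf,guxk,mtzn] add [jkqp] -> 5 lines: uwjg fex jkqp hidc zgzxh
Hunk 4: at line 1 remove [fex] add [izal,khsh] -> 6 lines: uwjg izal khsh jkqp hidc zgzxh
Hunk 5: at line 2 remove [khsh,jkqp] add [que,szad] -> 6 lines: uwjg izal que szad hidc zgzxh
Hunk 6: at line 1 remove [que] add [xxmg,smx] -> 7 lines: uwjg izal xxmg smx szad hidc zgzxh
Hunk 7: at line 1 remove [izal,xxmg,smx] add [mlmi] -> 5 lines: uwjg mlmi szad hidc zgzxh

Answer: uwjg
mlmi
szad
hidc
zgzxh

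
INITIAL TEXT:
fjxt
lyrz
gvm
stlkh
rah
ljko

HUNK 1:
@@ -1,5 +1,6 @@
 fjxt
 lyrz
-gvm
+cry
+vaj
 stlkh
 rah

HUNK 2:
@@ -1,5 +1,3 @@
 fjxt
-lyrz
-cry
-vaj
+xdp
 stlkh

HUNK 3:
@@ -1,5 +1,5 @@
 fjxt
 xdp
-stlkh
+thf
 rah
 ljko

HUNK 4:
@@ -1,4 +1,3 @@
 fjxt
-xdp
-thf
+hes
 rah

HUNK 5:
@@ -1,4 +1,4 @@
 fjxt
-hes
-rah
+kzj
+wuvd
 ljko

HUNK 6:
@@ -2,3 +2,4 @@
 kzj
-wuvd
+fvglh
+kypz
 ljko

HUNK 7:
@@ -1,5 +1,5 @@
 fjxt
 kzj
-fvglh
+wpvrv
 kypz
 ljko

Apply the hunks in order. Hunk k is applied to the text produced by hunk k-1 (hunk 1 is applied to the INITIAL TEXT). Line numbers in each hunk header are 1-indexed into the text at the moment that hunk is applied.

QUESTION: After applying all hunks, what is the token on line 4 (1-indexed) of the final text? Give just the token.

Hunk 1: at line 1 remove [gvm] add [cry,vaj] -> 7 lines: fjxt lyrz cry vaj stlkh rah ljko
Hunk 2: at line 1 remove [lyrz,cry,vaj] add [xdp] -> 5 lines: fjxt xdp stlkh rah ljko
Hunk 3: at line 1 remove [stlkh] add [thf] -> 5 lines: fjxt xdp thf rah ljko
Hunk 4: at line 1 remove [xdp,thf] add [hes] -> 4 lines: fjxt hes rah ljko
Hunk 5: at line 1 remove [hes,rah] add [kzj,wuvd] -> 4 lines: fjxt kzj wuvd ljko
Hunk 6: at line 2 remove [wuvd] add [fvglh,kypz] -> 5 lines: fjxt kzj fvglh kypz ljko
Hunk 7: at line 1 remove [fvglh] add [wpvrv] -> 5 lines: fjxt kzj wpvrv kypz ljko
Final line 4: kypz

Answer: kypz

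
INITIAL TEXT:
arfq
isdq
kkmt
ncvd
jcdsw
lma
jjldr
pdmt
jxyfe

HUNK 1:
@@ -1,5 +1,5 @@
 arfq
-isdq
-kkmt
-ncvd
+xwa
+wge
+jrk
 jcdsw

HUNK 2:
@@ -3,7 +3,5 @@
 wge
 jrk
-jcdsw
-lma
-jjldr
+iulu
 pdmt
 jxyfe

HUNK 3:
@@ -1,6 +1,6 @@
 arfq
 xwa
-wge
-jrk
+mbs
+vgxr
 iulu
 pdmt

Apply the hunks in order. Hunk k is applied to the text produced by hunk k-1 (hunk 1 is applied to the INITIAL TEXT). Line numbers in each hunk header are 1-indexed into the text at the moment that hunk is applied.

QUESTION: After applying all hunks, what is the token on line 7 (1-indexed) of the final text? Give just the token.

Answer: jxyfe

Derivation:
Hunk 1: at line 1 remove [isdq,kkmt,ncvd] add [xwa,wge,jrk] -> 9 lines: arfq xwa wge jrk jcdsw lma jjldr pdmt jxyfe
Hunk 2: at line 3 remove [jcdsw,lma,jjldr] add [iulu] -> 7 lines: arfq xwa wge jrk iulu pdmt jxyfe
Hunk 3: at line 1 remove [wge,jrk] add [mbs,vgxr] -> 7 lines: arfq xwa mbs vgxr iulu pdmt jxyfe
Final line 7: jxyfe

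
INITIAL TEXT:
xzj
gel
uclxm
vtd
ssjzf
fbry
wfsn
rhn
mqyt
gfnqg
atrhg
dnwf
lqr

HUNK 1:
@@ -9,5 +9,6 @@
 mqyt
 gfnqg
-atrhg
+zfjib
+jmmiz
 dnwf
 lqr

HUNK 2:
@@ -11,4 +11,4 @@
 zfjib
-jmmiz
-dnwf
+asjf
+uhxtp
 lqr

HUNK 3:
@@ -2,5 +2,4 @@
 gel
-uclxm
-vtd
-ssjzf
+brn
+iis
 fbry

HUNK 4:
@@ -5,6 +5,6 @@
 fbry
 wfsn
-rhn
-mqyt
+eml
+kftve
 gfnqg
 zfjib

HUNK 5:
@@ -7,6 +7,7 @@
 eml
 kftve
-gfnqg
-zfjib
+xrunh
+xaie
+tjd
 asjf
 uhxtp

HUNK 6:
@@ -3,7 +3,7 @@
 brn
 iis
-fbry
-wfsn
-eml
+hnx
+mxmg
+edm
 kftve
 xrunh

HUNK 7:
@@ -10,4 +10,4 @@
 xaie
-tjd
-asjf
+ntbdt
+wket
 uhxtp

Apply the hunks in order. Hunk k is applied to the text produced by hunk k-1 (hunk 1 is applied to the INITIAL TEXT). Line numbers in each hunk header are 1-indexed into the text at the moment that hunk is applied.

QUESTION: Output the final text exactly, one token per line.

Answer: xzj
gel
brn
iis
hnx
mxmg
edm
kftve
xrunh
xaie
ntbdt
wket
uhxtp
lqr

Derivation:
Hunk 1: at line 9 remove [atrhg] add [zfjib,jmmiz] -> 14 lines: xzj gel uclxm vtd ssjzf fbry wfsn rhn mqyt gfnqg zfjib jmmiz dnwf lqr
Hunk 2: at line 11 remove [jmmiz,dnwf] add [asjf,uhxtp] -> 14 lines: xzj gel uclxm vtd ssjzf fbry wfsn rhn mqyt gfnqg zfjib asjf uhxtp lqr
Hunk 3: at line 2 remove [uclxm,vtd,ssjzf] add [brn,iis] -> 13 lines: xzj gel brn iis fbry wfsn rhn mqyt gfnqg zfjib asjf uhxtp lqr
Hunk 4: at line 5 remove [rhn,mqyt] add [eml,kftve] -> 13 lines: xzj gel brn iis fbry wfsn eml kftve gfnqg zfjib asjf uhxtp lqr
Hunk 5: at line 7 remove [gfnqg,zfjib] add [xrunh,xaie,tjd] -> 14 lines: xzj gel brn iis fbry wfsn eml kftve xrunh xaie tjd asjf uhxtp lqr
Hunk 6: at line 3 remove [fbry,wfsn,eml] add [hnx,mxmg,edm] -> 14 lines: xzj gel brn iis hnx mxmg edm kftve xrunh xaie tjd asjf uhxtp lqr
Hunk 7: at line 10 remove [tjd,asjf] add [ntbdt,wket] -> 14 lines: xzj gel brn iis hnx mxmg edm kftve xrunh xaie ntbdt wket uhxtp lqr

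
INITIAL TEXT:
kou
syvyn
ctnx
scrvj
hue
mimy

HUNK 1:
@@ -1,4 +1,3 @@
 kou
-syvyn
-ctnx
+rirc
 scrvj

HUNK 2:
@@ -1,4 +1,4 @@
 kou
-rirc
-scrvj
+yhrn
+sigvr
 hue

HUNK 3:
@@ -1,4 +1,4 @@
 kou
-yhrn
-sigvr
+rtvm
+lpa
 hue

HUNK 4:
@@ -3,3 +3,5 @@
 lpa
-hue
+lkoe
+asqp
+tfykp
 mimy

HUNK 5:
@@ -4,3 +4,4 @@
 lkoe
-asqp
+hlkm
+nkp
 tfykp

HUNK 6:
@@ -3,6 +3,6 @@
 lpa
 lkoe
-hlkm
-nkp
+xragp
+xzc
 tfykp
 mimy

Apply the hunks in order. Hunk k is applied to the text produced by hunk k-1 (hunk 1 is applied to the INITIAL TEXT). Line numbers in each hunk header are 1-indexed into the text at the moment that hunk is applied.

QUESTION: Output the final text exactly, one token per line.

Hunk 1: at line 1 remove [syvyn,ctnx] add [rirc] -> 5 lines: kou rirc scrvj hue mimy
Hunk 2: at line 1 remove [rirc,scrvj] add [yhrn,sigvr] -> 5 lines: kou yhrn sigvr hue mimy
Hunk 3: at line 1 remove [yhrn,sigvr] add [rtvm,lpa] -> 5 lines: kou rtvm lpa hue mimy
Hunk 4: at line 3 remove [hue] add [lkoe,asqp,tfykp] -> 7 lines: kou rtvm lpa lkoe asqp tfykp mimy
Hunk 5: at line 4 remove [asqp] add [hlkm,nkp] -> 8 lines: kou rtvm lpa lkoe hlkm nkp tfykp mimy
Hunk 6: at line 3 remove [hlkm,nkp] add [xragp,xzc] -> 8 lines: kou rtvm lpa lkoe xragp xzc tfykp mimy

Answer: kou
rtvm
lpa
lkoe
xragp
xzc
tfykp
mimy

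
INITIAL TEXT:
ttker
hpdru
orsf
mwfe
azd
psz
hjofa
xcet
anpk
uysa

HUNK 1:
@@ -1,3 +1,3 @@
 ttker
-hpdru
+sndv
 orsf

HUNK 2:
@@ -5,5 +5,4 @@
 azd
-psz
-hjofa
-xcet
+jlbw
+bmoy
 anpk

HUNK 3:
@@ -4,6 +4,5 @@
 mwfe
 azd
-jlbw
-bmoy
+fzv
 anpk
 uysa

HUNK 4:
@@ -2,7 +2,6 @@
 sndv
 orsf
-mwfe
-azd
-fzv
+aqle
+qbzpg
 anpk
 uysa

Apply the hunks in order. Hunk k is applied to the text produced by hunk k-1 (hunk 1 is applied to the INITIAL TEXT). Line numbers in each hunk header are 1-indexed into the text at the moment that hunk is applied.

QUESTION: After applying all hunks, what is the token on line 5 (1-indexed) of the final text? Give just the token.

Answer: qbzpg

Derivation:
Hunk 1: at line 1 remove [hpdru] add [sndv] -> 10 lines: ttker sndv orsf mwfe azd psz hjofa xcet anpk uysa
Hunk 2: at line 5 remove [psz,hjofa,xcet] add [jlbw,bmoy] -> 9 lines: ttker sndv orsf mwfe azd jlbw bmoy anpk uysa
Hunk 3: at line 4 remove [jlbw,bmoy] add [fzv] -> 8 lines: ttker sndv orsf mwfe azd fzv anpk uysa
Hunk 4: at line 2 remove [mwfe,azd,fzv] add [aqle,qbzpg] -> 7 lines: ttker sndv orsf aqle qbzpg anpk uysa
Final line 5: qbzpg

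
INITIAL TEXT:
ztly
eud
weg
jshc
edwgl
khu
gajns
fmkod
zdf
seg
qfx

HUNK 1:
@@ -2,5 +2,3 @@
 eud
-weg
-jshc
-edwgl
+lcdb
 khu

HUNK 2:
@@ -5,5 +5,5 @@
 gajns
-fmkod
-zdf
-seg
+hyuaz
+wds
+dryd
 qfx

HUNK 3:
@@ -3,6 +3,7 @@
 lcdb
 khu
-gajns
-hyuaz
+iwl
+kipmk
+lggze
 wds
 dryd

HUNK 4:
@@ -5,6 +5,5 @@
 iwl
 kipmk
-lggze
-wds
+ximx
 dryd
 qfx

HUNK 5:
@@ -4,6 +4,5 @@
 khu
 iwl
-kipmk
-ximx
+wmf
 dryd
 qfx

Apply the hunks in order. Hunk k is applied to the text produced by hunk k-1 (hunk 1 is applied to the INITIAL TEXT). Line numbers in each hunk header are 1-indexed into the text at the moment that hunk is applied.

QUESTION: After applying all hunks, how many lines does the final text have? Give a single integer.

Hunk 1: at line 2 remove [weg,jshc,edwgl] add [lcdb] -> 9 lines: ztly eud lcdb khu gajns fmkod zdf seg qfx
Hunk 2: at line 5 remove [fmkod,zdf,seg] add [hyuaz,wds,dryd] -> 9 lines: ztly eud lcdb khu gajns hyuaz wds dryd qfx
Hunk 3: at line 3 remove [gajns,hyuaz] add [iwl,kipmk,lggze] -> 10 lines: ztly eud lcdb khu iwl kipmk lggze wds dryd qfx
Hunk 4: at line 5 remove [lggze,wds] add [ximx] -> 9 lines: ztly eud lcdb khu iwl kipmk ximx dryd qfx
Hunk 5: at line 4 remove [kipmk,ximx] add [wmf] -> 8 lines: ztly eud lcdb khu iwl wmf dryd qfx
Final line count: 8

Answer: 8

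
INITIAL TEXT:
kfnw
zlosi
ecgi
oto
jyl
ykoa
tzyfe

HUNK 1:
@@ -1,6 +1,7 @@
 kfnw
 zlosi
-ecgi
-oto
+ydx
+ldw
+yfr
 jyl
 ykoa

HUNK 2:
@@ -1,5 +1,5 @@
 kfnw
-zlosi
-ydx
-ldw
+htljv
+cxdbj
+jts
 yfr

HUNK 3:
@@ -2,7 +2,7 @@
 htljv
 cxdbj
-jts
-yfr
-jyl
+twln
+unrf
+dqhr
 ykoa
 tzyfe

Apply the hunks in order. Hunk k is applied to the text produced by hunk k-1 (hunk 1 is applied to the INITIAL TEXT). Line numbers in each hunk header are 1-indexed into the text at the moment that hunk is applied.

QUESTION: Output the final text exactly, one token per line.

Answer: kfnw
htljv
cxdbj
twln
unrf
dqhr
ykoa
tzyfe

Derivation:
Hunk 1: at line 1 remove [ecgi,oto] add [ydx,ldw,yfr] -> 8 lines: kfnw zlosi ydx ldw yfr jyl ykoa tzyfe
Hunk 2: at line 1 remove [zlosi,ydx,ldw] add [htljv,cxdbj,jts] -> 8 lines: kfnw htljv cxdbj jts yfr jyl ykoa tzyfe
Hunk 3: at line 2 remove [jts,yfr,jyl] add [twln,unrf,dqhr] -> 8 lines: kfnw htljv cxdbj twln unrf dqhr ykoa tzyfe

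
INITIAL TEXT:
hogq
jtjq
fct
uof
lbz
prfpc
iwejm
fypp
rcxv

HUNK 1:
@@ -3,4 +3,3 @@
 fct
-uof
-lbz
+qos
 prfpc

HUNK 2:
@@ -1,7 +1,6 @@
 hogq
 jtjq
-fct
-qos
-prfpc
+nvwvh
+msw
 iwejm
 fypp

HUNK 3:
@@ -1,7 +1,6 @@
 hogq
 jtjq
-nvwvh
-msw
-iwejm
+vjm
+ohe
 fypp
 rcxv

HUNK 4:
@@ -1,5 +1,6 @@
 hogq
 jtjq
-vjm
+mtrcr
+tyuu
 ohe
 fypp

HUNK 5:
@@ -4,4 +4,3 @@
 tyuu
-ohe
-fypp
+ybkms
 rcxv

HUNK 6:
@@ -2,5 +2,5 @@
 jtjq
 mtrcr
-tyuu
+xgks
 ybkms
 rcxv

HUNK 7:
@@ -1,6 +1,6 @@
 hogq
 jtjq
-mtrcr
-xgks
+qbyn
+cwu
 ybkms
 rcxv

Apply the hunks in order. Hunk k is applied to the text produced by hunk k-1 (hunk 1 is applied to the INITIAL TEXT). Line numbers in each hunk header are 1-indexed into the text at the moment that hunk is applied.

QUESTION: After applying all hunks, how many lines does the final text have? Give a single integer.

Hunk 1: at line 3 remove [uof,lbz] add [qos] -> 8 lines: hogq jtjq fct qos prfpc iwejm fypp rcxv
Hunk 2: at line 1 remove [fct,qos,prfpc] add [nvwvh,msw] -> 7 lines: hogq jtjq nvwvh msw iwejm fypp rcxv
Hunk 3: at line 1 remove [nvwvh,msw,iwejm] add [vjm,ohe] -> 6 lines: hogq jtjq vjm ohe fypp rcxv
Hunk 4: at line 1 remove [vjm] add [mtrcr,tyuu] -> 7 lines: hogq jtjq mtrcr tyuu ohe fypp rcxv
Hunk 5: at line 4 remove [ohe,fypp] add [ybkms] -> 6 lines: hogq jtjq mtrcr tyuu ybkms rcxv
Hunk 6: at line 2 remove [tyuu] add [xgks] -> 6 lines: hogq jtjq mtrcr xgks ybkms rcxv
Hunk 7: at line 1 remove [mtrcr,xgks] add [qbyn,cwu] -> 6 lines: hogq jtjq qbyn cwu ybkms rcxv
Final line count: 6

Answer: 6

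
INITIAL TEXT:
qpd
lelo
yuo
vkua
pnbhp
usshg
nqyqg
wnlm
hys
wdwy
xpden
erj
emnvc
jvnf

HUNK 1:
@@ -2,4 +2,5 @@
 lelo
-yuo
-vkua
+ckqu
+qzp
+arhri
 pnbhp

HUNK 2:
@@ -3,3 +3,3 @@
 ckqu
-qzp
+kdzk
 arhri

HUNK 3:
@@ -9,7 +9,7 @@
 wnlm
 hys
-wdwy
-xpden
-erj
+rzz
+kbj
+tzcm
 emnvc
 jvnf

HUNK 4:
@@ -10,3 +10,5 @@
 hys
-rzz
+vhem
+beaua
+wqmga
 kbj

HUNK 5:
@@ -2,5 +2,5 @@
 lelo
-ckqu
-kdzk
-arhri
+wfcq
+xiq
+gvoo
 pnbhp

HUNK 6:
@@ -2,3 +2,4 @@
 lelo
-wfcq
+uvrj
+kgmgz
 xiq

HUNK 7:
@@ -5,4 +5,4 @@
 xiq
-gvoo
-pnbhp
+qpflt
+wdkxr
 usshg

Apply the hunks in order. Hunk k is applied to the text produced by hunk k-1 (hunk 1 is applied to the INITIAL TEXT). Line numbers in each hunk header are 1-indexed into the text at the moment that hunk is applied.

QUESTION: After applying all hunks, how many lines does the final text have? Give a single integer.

Answer: 18

Derivation:
Hunk 1: at line 2 remove [yuo,vkua] add [ckqu,qzp,arhri] -> 15 lines: qpd lelo ckqu qzp arhri pnbhp usshg nqyqg wnlm hys wdwy xpden erj emnvc jvnf
Hunk 2: at line 3 remove [qzp] add [kdzk] -> 15 lines: qpd lelo ckqu kdzk arhri pnbhp usshg nqyqg wnlm hys wdwy xpden erj emnvc jvnf
Hunk 3: at line 9 remove [wdwy,xpden,erj] add [rzz,kbj,tzcm] -> 15 lines: qpd lelo ckqu kdzk arhri pnbhp usshg nqyqg wnlm hys rzz kbj tzcm emnvc jvnf
Hunk 4: at line 10 remove [rzz] add [vhem,beaua,wqmga] -> 17 lines: qpd lelo ckqu kdzk arhri pnbhp usshg nqyqg wnlm hys vhem beaua wqmga kbj tzcm emnvc jvnf
Hunk 5: at line 2 remove [ckqu,kdzk,arhri] add [wfcq,xiq,gvoo] -> 17 lines: qpd lelo wfcq xiq gvoo pnbhp usshg nqyqg wnlm hys vhem beaua wqmga kbj tzcm emnvc jvnf
Hunk 6: at line 2 remove [wfcq] add [uvrj,kgmgz] -> 18 lines: qpd lelo uvrj kgmgz xiq gvoo pnbhp usshg nqyqg wnlm hys vhem beaua wqmga kbj tzcm emnvc jvnf
Hunk 7: at line 5 remove [gvoo,pnbhp] add [qpflt,wdkxr] -> 18 lines: qpd lelo uvrj kgmgz xiq qpflt wdkxr usshg nqyqg wnlm hys vhem beaua wqmga kbj tzcm emnvc jvnf
Final line count: 18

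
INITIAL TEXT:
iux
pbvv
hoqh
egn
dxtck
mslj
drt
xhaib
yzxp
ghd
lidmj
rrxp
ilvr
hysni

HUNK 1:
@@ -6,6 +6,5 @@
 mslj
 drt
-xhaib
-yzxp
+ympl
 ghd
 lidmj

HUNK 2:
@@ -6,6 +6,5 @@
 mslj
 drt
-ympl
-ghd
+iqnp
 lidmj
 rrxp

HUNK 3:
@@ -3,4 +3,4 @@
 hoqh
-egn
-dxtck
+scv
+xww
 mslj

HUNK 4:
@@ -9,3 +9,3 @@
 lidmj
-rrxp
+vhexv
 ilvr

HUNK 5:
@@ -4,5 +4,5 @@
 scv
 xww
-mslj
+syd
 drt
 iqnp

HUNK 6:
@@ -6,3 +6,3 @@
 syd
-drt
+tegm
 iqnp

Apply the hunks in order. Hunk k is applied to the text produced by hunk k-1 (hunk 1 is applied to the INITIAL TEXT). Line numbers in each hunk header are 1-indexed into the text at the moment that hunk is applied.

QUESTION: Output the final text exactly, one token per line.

Answer: iux
pbvv
hoqh
scv
xww
syd
tegm
iqnp
lidmj
vhexv
ilvr
hysni

Derivation:
Hunk 1: at line 6 remove [xhaib,yzxp] add [ympl] -> 13 lines: iux pbvv hoqh egn dxtck mslj drt ympl ghd lidmj rrxp ilvr hysni
Hunk 2: at line 6 remove [ympl,ghd] add [iqnp] -> 12 lines: iux pbvv hoqh egn dxtck mslj drt iqnp lidmj rrxp ilvr hysni
Hunk 3: at line 3 remove [egn,dxtck] add [scv,xww] -> 12 lines: iux pbvv hoqh scv xww mslj drt iqnp lidmj rrxp ilvr hysni
Hunk 4: at line 9 remove [rrxp] add [vhexv] -> 12 lines: iux pbvv hoqh scv xww mslj drt iqnp lidmj vhexv ilvr hysni
Hunk 5: at line 4 remove [mslj] add [syd] -> 12 lines: iux pbvv hoqh scv xww syd drt iqnp lidmj vhexv ilvr hysni
Hunk 6: at line 6 remove [drt] add [tegm] -> 12 lines: iux pbvv hoqh scv xww syd tegm iqnp lidmj vhexv ilvr hysni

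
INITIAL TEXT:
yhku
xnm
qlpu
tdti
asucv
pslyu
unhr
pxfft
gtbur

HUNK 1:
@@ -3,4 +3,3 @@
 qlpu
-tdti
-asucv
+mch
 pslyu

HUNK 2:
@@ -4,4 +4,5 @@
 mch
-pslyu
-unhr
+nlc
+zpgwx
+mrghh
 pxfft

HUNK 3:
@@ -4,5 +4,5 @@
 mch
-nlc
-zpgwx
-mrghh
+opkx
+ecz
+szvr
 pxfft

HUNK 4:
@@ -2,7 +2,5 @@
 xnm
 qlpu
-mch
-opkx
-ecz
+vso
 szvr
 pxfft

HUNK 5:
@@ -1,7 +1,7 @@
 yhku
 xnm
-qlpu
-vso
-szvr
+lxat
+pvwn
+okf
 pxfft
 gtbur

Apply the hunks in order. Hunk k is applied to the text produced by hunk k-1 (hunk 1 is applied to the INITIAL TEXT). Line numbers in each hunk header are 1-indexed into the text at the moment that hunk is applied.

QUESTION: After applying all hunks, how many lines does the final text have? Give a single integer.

Hunk 1: at line 3 remove [tdti,asucv] add [mch] -> 8 lines: yhku xnm qlpu mch pslyu unhr pxfft gtbur
Hunk 2: at line 4 remove [pslyu,unhr] add [nlc,zpgwx,mrghh] -> 9 lines: yhku xnm qlpu mch nlc zpgwx mrghh pxfft gtbur
Hunk 3: at line 4 remove [nlc,zpgwx,mrghh] add [opkx,ecz,szvr] -> 9 lines: yhku xnm qlpu mch opkx ecz szvr pxfft gtbur
Hunk 4: at line 2 remove [mch,opkx,ecz] add [vso] -> 7 lines: yhku xnm qlpu vso szvr pxfft gtbur
Hunk 5: at line 1 remove [qlpu,vso,szvr] add [lxat,pvwn,okf] -> 7 lines: yhku xnm lxat pvwn okf pxfft gtbur
Final line count: 7

Answer: 7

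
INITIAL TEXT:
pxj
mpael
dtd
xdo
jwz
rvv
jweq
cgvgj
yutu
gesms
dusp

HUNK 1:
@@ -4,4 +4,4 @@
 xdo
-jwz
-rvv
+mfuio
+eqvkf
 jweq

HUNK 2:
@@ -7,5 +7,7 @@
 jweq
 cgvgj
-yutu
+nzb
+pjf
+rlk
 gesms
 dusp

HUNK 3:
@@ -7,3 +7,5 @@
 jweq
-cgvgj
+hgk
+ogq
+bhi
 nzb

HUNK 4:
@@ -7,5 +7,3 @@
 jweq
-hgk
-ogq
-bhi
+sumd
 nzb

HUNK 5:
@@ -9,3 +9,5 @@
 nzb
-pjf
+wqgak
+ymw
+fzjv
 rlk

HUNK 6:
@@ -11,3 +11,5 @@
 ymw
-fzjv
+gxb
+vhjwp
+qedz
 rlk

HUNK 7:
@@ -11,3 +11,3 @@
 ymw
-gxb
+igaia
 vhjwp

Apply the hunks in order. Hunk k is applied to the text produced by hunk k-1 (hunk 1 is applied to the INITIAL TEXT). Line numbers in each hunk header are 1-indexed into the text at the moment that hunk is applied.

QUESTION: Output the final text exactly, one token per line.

Answer: pxj
mpael
dtd
xdo
mfuio
eqvkf
jweq
sumd
nzb
wqgak
ymw
igaia
vhjwp
qedz
rlk
gesms
dusp

Derivation:
Hunk 1: at line 4 remove [jwz,rvv] add [mfuio,eqvkf] -> 11 lines: pxj mpael dtd xdo mfuio eqvkf jweq cgvgj yutu gesms dusp
Hunk 2: at line 7 remove [yutu] add [nzb,pjf,rlk] -> 13 lines: pxj mpael dtd xdo mfuio eqvkf jweq cgvgj nzb pjf rlk gesms dusp
Hunk 3: at line 7 remove [cgvgj] add [hgk,ogq,bhi] -> 15 lines: pxj mpael dtd xdo mfuio eqvkf jweq hgk ogq bhi nzb pjf rlk gesms dusp
Hunk 4: at line 7 remove [hgk,ogq,bhi] add [sumd] -> 13 lines: pxj mpael dtd xdo mfuio eqvkf jweq sumd nzb pjf rlk gesms dusp
Hunk 5: at line 9 remove [pjf] add [wqgak,ymw,fzjv] -> 15 lines: pxj mpael dtd xdo mfuio eqvkf jweq sumd nzb wqgak ymw fzjv rlk gesms dusp
Hunk 6: at line 11 remove [fzjv] add [gxb,vhjwp,qedz] -> 17 lines: pxj mpael dtd xdo mfuio eqvkf jweq sumd nzb wqgak ymw gxb vhjwp qedz rlk gesms dusp
Hunk 7: at line 11 remove [gxb] add [igaia] -> 17 lines: pxj mpael dtd xdo mfuio eqvkf jweq sumd nzb wqgak ymw igaia vhjwp qedz rlk gesms dusp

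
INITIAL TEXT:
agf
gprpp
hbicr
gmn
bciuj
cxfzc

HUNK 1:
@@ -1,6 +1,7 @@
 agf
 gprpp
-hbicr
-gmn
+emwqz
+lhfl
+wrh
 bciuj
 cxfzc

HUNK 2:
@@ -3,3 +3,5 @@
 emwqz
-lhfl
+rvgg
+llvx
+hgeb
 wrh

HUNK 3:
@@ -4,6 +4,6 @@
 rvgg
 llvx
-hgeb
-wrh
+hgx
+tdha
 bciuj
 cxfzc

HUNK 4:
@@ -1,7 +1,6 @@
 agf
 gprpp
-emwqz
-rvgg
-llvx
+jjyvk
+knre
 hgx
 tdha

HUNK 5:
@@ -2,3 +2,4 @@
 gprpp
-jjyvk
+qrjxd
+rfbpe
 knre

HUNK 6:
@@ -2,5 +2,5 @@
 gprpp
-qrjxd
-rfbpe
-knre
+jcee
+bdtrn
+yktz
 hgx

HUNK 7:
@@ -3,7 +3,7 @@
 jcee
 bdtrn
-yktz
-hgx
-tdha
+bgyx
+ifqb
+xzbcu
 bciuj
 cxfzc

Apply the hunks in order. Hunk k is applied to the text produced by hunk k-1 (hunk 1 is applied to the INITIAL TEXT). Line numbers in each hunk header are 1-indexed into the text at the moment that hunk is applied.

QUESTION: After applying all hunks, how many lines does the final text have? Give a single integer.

Hunk 1: at line 1 remove [hbicr,gmn] add [emwqz,lhfl,wrh] -> 7 lines: agf gprpp emwqz lhfl wrh bciuj cxfzc
Hunk 2: at line 3 remove [lhfl] add [rvgg,llvx,hgeb] -> 9 lines: agf gprpp emwqz rvgg llvx hgeb wrh bciuj cxfzc
Hunk 3: at line 4 remove [hgeb,wrh] add [hgx,tdha] -> 9 lines: agf gprpp emwqz rvgg llvx hgx tdha bciuj cxfzc
Hunk 4: at line 1 remove [emwqz,rvgg,llvx] add [jjyvk,knre] -> 8 lines: agf gprpp jjyvk knre hgx tdha bciuj cxfzc
Hunk 5: at line 2 remove [jjyvk] add [qrjxd,rfbpe] -> 9 lines: agf gprpp qrjxd rfbpe knre hgx tdha bciuj cxfzc
Hunk 6: at line 2 remove [qrjxd,rfbpe,knre] add [jcee,bdtrn,yktz] -> 9 lines: agf gprpp jcee bdtrn yktz hgx tdha bciuj cxfzc
Hunk 7: at line 3 remove [yktz,hgx,tdha] add [bgyx,ifqb,xzbcu] -> 9 lines: agf gprpp jcee bdtrn bgyx ifqb xzbcu bciuj cxfzc
Final line count: 9

Answer: 9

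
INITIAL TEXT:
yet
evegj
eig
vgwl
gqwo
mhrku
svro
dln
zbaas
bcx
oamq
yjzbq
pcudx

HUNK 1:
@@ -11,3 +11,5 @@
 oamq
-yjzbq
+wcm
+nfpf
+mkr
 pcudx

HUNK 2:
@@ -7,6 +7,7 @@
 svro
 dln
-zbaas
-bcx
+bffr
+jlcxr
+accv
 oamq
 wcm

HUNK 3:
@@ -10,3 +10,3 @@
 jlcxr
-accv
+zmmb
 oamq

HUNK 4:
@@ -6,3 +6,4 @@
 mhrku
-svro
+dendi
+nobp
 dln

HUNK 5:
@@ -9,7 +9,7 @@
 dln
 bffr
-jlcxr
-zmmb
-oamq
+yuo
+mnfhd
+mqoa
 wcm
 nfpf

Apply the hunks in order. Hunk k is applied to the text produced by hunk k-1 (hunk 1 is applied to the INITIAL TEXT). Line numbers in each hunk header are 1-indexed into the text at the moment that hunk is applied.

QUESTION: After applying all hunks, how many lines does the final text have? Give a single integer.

Answer: 17

Derivation:
Hunk 1: at line 11 remove [yjzbq] add [wcm,nfpf,mkr] -> 15 lines: yet evegj eig vgwl gqwo mhrku svro dln zbaas bcx oamq wcm nfpf mkr pcudx
Hunk 2: at line 7 remove [zbaas,bcx] add [bffr,jlcxr,accv] -> 16 lines: yet evegj eig vgwl gqwo mhrku svro dln bffr jlcxr accv oamq wcm nfpf mkr pcudx
Hunk 3: at line 10 remove [accv] add [zmmb] -> 16 lines: yet evegj eig vgwl gqwo mhrku svro dln bffr jlcxr zmmb oamq wcm nfpf mkr pcudx
Hunk 4: at line 6 remove [svro] add [dendi,nobp] -> 17 lines: yet evegj eig vgwl gqwo mhrku dendi nobp dln bffr jlcxr zmmb oamq wcm nfpf mkr pcudx
Hunk 5: at line 9 remove [jlcxr,zmmb,oamq] add [yuo,mnfhd,mqoa] -> 17 lines: yet evegj eig vgwl gqwo mhrku dendi nobp dln bffr yuo mnfhd mqoa wcm nfpf mkr pcudx
Final line count: 17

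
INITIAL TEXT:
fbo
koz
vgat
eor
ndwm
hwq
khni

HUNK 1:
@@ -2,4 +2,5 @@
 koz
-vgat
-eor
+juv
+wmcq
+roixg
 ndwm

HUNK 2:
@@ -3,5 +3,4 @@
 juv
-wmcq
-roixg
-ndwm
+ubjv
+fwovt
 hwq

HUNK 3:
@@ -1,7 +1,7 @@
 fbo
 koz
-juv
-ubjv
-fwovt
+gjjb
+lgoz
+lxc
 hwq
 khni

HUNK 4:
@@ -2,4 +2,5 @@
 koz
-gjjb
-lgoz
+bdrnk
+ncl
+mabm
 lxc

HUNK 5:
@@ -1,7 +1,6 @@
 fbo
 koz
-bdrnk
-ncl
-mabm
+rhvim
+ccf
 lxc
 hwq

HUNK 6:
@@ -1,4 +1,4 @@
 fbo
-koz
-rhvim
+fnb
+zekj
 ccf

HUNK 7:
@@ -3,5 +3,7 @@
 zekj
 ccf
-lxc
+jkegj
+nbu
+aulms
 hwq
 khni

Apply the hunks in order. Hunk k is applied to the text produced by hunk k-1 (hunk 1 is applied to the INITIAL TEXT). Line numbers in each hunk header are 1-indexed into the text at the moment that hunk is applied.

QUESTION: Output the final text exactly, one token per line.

Hunk 1: at line 2 remove [vgat,eor] add [juv,wmcq,roixg] -> 8 lines: fbo koz juv wmcq roixg ndwm hwq khni
Hunk 2: at line 3 remove [wmcq,roixg,ndwm] add [ubjv,fwovt] -> 7 lines: fbo koz juv ubjv fwovt hwq khni
Hunk 3: at line 1 remove [juv,ubjv,fwovt] add [gjjb,lgoz,lxc] -> 7 lines: fbo koz gjjb lgoz lxc hwq khni
Hunk 4: at line 2 remove [gjjb,lgoz] add [bdrnk,ncl,mabm] -> 8 lines: fbo koz bdrnk ncl mabm lxc hwq khni
Hunk 5: at line 1 remove [bdrnk,ncl,mabm] add [rhvim,ccf] -> 7 lines: fbo koz rhvim ccf lxc hwq khni
Hunk 6: at line 1 remove [koz,rhvim] add [fnb,zekj] -> 7 lines: fbo fnb zekj ccf lxc hwq khni
Hunk 7: at line 3 remove [lxc] add [jkegj,nbu,aulms] -> 9 lines: fbo fnb zekj ccf jkegj nbu aulms hwq khni

Answer: fbo
fnb
zekj
ccf
jkegj
nbu
aulms
hwq
khni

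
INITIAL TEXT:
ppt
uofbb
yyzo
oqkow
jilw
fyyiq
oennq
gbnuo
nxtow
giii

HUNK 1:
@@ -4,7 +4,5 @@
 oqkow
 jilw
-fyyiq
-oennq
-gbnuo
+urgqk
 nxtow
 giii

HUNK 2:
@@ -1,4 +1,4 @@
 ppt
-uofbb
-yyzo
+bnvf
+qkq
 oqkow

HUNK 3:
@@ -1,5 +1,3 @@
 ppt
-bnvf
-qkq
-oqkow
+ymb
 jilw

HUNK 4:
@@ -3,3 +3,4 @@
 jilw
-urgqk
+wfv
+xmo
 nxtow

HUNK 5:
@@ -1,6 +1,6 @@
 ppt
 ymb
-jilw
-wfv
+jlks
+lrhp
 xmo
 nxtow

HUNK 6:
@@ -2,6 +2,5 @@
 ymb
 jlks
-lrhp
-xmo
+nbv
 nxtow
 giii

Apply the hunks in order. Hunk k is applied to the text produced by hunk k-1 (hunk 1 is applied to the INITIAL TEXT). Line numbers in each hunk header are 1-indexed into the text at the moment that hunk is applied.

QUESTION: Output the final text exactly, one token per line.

Answer: ppt
ymb
jlks
nbv
nxtow
giii

Derivation:
Hunk 1: at line 4 remove [fyyiq,oennq,gbnuo] add [urgqk] -> 8 lines: ppt uofbb yyzo oqkow jilw urgqk nxtow giii
Hunk 2: at line 1 remove [uofbb,yyzo] add [bnvf,qkq] -> 8 lines: ppt bnvf qkq oqkow jilw urgqk nxtow giii
Hunk 3: at line 1 remove [bnvf,qkq,oqkow] add [ymb] -> 6 lines: ppt ymb jilw urgqk nxtow giii
Hunk 4: at line 3 remove [urgqk] add [wfv,xmo] -> 7 lines: ppt ymb jilw wfv xmo nxtow giii
Hunk 5: at line 1 remove [jilw,wfv] add [jlks,lrhp] -> 7 lines: ppt ymb jlks lrhp xmo nxtow giii
Hunk 6: at line 2 remove [lrhp,xmo] add [nbv] -> 6 lines: ppt ymb jlks nbv nxtow giii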